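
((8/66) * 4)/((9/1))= 16/297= 0.05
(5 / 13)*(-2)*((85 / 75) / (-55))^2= -578 / 1769625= -0.00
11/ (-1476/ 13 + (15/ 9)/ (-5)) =-429/ 4441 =-0.10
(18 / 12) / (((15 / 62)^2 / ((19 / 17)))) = 36518 / 1275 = 28.64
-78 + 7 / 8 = -617 / 8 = -77.12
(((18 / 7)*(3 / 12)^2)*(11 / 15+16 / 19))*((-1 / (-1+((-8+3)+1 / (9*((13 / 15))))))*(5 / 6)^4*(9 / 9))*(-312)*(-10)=47425625 / 730968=64.88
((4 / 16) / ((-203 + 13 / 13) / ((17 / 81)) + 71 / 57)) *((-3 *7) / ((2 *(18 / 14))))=2261 / 1064488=0.00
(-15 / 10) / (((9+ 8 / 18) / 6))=-0.95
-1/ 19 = -0.05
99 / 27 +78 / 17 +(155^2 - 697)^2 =27753975205 / 51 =544195592.25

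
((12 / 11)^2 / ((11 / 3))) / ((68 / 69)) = 7452 / 22627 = 0.33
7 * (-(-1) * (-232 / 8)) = -203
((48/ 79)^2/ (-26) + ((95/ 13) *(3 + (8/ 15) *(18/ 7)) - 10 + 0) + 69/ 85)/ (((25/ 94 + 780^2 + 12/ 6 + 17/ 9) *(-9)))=-103200752336/ 24847175922548525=-0.00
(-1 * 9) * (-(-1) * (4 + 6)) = -90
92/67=1.37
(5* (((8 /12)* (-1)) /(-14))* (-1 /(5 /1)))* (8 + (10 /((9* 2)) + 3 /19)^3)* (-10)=418175360 /105004431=3.98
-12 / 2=-6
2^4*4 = 64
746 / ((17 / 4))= 2984 / 17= 175.53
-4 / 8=-1 / 2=-0.50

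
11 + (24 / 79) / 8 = 872 / 79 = 11.04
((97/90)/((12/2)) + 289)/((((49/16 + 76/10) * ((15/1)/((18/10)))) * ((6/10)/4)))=2498512/115155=21.70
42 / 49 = 6 / 7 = 0.86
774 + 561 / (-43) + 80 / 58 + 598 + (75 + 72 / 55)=98532084 / 68585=1436.64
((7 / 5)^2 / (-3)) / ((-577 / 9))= 0.01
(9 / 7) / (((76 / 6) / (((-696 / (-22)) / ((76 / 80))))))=3.38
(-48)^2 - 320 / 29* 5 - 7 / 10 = 651957 / 290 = 2248.13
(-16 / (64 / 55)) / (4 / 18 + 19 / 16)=-1980 / 203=-9.75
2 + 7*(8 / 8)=9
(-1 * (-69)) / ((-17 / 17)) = -69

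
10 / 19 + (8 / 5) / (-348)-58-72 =-1070138 / 8265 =-129.48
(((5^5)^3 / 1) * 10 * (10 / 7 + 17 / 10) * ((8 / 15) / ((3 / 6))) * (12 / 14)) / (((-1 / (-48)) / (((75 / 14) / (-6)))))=-12832031250000000 / 343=-37411169825072.89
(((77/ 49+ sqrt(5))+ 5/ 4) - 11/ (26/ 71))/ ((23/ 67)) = -663769/ 8372+ 67 * sqrt(5)/ 23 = -72.77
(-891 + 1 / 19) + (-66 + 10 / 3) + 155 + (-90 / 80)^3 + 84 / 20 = -116128661 / 145920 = -795.84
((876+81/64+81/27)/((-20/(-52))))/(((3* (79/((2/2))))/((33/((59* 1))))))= 8056191/1491520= 5.40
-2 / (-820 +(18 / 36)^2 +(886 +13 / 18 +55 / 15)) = -72 / 2543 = -0.03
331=331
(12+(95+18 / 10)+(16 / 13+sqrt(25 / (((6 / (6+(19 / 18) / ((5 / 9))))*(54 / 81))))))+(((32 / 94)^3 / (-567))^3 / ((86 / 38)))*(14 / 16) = sqrt(790) / 4+8962472156248169313151495088 / 81454235200801411480962885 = 117.06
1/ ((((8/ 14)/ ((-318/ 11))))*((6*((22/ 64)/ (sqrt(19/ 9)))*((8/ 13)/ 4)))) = -19292*sqrt(19)/ 363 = -231.66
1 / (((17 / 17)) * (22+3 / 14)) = 14 / 311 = 0.05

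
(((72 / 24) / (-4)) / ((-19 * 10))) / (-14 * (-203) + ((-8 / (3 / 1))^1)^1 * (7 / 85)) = 153 / 110147408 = 0.00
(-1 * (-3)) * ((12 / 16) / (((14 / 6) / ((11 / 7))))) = 297 / 196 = 1.52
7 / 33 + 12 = 403 / 33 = 12.21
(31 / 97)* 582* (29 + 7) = 6696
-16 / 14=-8 / 7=-1.14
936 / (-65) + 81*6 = 471.60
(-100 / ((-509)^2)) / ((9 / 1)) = -100 / 2331729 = -0.00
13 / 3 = 4.33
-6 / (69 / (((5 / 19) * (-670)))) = 6700 / 437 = 15.33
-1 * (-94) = 94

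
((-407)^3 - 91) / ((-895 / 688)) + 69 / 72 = 1113226412393 / 21480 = 51826183.07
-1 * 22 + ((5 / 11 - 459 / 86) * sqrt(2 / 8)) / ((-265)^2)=-2923050019 / 132865700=-22.00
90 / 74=45 / 37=1.22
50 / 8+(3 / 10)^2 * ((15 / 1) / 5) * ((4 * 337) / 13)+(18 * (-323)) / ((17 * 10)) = 61 / 1300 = 0.05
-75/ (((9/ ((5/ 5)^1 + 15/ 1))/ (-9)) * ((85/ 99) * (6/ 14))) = 3261.18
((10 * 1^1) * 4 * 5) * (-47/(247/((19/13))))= -9400/169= -55.62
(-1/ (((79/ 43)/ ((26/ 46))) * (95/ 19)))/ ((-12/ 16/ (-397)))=-887692/ 27255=-32.57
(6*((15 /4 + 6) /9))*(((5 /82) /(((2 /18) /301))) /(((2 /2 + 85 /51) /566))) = 149496165 /656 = 227890.50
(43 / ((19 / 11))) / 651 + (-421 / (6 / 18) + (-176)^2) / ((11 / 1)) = 367525300 / 136059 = 2701.22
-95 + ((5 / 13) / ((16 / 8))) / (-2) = -4945 / 52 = -95.10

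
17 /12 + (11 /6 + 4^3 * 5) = 1293 /4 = 323.25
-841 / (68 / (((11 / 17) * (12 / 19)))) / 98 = -27753 / 538118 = -0.05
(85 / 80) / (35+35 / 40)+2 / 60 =271 / 4305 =0.06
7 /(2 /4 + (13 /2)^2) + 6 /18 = 85 /171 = 0.50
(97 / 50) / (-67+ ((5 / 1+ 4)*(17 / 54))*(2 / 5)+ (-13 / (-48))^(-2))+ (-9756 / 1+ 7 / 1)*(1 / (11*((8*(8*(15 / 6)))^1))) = -324885023 / 58261280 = -5.58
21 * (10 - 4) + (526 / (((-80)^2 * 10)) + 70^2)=160832263 / 32000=5026.01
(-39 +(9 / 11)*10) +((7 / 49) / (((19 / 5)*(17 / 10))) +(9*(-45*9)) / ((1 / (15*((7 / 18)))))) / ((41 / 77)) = -11642998679 / 291346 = -39962.79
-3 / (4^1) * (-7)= 21 / 4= 5.25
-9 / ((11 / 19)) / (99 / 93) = -1767 / 121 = -14.60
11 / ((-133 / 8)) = -88 / 133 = -0.66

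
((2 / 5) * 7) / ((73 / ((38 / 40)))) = 133 / 3650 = 0.04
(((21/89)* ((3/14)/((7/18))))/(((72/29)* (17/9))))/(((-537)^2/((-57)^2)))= 847989/2714769848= 0.00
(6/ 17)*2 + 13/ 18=1.43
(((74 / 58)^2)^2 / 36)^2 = 3512479453921 / 648319351197456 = 0.01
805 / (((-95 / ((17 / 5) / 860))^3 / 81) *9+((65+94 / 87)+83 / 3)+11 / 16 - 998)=-2359419120 / 4518519110362595551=-0.00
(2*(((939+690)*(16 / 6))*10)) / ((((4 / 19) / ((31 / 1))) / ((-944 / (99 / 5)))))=-20127779200 / 33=-609932703.03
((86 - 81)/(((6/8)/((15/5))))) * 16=320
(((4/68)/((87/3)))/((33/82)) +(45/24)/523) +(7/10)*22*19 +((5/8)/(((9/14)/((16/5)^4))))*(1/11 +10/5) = 12910216838413/25526061000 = 505.77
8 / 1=8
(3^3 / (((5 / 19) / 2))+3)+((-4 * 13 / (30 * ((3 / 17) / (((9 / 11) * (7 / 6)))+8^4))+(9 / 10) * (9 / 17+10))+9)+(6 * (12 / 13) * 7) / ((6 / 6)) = 428928642541 / 1615883490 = 265.45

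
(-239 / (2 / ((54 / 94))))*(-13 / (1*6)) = 27963 / 188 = 148.74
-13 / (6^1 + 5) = -13 / 11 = -1.18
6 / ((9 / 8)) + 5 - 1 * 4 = 19 / 3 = 6.33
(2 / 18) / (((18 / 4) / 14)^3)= 21952 / 6561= 3.35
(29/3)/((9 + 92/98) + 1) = 1421/1608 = 0.88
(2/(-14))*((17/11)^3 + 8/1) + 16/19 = -20941/25289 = -0.83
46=46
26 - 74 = -48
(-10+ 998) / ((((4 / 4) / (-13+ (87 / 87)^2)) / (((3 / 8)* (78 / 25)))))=-346788 / 25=-13871.52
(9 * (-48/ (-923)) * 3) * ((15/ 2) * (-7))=-68040/ 923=-73.72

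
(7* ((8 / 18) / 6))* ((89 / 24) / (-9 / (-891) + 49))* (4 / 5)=6853 / 218340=0.03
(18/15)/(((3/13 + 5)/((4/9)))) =26/255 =0.10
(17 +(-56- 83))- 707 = -829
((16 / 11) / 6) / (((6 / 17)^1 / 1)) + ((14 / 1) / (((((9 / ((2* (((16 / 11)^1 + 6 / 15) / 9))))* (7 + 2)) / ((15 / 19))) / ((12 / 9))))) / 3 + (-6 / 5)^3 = -1759316 / 1731375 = -1.02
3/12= 1/4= 0.25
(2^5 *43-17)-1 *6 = 1353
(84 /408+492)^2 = 280060225 /1156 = 242266.63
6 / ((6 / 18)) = 18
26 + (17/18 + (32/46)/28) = 26.97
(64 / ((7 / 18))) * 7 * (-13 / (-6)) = 2496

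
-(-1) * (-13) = -13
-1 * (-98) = 98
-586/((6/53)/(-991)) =15389239/3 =5129746.33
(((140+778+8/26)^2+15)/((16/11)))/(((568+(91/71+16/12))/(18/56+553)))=5173431267019521/9202112192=562200.41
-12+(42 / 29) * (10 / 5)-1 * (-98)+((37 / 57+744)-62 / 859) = 1183471523 / 1419927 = 833.47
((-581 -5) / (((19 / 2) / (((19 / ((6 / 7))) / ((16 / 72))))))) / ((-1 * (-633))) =-2051 / 211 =-9.72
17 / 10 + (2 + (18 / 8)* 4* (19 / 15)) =151 / 10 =15.10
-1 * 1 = -1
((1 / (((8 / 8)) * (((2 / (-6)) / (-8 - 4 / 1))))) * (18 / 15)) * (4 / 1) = 172.80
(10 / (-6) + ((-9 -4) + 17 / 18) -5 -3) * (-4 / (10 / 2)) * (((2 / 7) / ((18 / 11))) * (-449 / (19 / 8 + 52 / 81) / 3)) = -79024 / 525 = -150.52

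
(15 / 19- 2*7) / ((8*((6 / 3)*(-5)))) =251 / 1520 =0.17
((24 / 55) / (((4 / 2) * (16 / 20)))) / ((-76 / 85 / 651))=-166005 / 836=-198.57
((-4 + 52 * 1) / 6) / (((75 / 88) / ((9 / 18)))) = 352 / 75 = 4.69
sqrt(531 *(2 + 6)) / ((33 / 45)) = 90 *sqrt(118) / 11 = 88.88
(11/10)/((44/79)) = 79/40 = 1.98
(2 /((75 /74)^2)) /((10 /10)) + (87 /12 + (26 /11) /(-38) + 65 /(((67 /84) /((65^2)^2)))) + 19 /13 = 5958243240557641387 /4095877500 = 1454692734.48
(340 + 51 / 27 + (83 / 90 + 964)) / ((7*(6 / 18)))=117613 / 210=560.06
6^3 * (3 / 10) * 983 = 318492 / 5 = 63698.40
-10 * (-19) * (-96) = -18240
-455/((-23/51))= 23205/23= 1008.91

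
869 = 869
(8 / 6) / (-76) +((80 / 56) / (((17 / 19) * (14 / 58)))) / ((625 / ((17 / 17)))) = -41311 / 5935125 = -0.01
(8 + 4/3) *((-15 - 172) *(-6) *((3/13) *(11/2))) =172788/13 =13291.38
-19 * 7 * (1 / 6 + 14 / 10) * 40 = -25004 / 3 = -8334.67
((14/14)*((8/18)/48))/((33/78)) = 13/594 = 0.02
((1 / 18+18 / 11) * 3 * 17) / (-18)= -5695 / 1188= -4.79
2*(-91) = -182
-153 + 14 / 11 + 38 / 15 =-24617 / 165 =-149.19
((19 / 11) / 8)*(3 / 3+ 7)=19 / 11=1.73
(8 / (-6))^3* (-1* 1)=64 / 27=2.37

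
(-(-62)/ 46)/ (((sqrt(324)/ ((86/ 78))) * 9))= 1333/ 145314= 0.01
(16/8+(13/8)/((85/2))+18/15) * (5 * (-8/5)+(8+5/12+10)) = 9175/272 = 33.73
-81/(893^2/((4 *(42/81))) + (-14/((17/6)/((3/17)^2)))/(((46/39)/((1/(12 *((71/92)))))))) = -19534088/92722847445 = -0.00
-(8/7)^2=-64/49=-1.31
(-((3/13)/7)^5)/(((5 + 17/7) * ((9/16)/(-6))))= 648/11589168409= 0.00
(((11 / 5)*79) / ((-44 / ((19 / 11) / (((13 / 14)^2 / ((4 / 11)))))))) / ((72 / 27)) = -220647 / 204490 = -1.08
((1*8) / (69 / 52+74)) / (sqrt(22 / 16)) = 832*sqrt(22) / 43087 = 0.09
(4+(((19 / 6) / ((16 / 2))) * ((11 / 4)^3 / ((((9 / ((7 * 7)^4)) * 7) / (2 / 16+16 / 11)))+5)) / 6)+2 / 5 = 1315892508203 / 6635520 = 198310.38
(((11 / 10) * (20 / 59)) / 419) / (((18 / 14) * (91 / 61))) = 0.00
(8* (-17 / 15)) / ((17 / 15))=-8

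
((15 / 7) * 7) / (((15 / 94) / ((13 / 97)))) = 12.60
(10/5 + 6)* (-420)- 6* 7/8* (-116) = -2751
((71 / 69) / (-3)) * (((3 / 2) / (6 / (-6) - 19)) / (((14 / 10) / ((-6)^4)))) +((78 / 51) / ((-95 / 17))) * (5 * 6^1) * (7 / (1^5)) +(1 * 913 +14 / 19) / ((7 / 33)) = 98301 / 23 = 4273.96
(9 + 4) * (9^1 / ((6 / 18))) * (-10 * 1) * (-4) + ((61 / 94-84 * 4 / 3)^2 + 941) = 241930205 / 8836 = 27380.06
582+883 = 1465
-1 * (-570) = 570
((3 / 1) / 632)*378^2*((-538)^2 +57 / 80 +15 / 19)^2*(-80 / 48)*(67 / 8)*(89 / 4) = -17647572171519069.98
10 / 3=3.33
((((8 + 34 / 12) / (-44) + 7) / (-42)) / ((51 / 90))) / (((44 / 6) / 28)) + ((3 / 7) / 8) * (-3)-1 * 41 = -4866195 / 115192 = -42.24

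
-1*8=-8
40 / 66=20 / 33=0.61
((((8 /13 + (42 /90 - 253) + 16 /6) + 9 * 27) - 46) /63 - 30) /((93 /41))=-13.59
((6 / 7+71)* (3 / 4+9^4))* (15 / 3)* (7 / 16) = 66011205 / 64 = 1031425.08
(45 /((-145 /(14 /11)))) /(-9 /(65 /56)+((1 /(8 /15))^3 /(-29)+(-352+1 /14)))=29352960 /26746417379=0.00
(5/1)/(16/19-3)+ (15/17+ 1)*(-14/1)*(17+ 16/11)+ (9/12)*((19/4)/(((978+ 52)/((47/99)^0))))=-61741372101/126352160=-488.65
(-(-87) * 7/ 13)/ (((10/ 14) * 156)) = 1421/ 3380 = 0.42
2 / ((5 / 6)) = 12 / 5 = 2.40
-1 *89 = -89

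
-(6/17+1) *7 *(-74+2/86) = 700.60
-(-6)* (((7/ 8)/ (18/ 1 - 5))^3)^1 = 1029/ 562432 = 0.00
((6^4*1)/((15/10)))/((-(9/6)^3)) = -256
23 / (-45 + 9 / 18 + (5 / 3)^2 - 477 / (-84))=-5796 / 9083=-0.64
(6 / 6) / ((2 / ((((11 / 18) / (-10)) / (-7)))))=11 / 2520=0.00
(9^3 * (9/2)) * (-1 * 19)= -124659/2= -62329.50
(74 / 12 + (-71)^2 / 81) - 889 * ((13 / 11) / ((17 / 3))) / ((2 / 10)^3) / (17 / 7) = -4879387751 / 514998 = -9474.58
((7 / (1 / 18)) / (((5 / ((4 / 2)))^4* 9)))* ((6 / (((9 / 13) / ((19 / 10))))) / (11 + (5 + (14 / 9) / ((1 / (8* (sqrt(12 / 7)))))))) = 0.18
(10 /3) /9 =10 /27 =0.37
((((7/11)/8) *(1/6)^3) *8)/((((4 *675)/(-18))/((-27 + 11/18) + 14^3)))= -0.05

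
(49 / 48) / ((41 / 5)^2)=1225 / 80688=0.02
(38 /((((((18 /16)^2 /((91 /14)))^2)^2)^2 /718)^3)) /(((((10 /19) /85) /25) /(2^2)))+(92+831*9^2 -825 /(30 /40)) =163896391205772369634105518988859324239917419560527014831731026250946468513663 /6362685441135942358474828762538534230890216321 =25758996373787674554805680000000.00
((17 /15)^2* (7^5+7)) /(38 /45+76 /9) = 2429623 /1045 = 2325.00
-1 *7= -7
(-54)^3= -157464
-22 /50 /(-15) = 11 /375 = 0.03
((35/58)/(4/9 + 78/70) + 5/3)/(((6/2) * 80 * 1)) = 35093/4100832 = 0.01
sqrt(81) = 9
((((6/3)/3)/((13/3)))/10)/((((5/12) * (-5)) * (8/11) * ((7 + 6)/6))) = -99/21125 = -0.00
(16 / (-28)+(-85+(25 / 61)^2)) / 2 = -1112252 / 26047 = -42.70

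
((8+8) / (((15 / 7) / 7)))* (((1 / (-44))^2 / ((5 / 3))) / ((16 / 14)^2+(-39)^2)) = 0.00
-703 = -703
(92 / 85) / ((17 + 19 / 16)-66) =-1472 / 65025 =-0.02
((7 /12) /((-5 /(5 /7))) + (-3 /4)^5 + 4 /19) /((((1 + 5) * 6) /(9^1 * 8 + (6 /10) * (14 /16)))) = -6214909 /28016640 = -0.22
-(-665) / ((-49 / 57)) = -5415 / 7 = -773.57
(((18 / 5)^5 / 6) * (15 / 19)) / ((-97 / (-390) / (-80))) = -1179090432 / 46075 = -25590.68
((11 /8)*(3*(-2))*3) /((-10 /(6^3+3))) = 21681 /40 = 542.02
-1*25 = -25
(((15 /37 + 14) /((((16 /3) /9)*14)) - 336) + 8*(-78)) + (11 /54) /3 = -643263625 /671328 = -958.20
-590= -590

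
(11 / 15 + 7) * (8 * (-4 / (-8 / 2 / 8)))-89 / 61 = 451529 / 915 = 493.47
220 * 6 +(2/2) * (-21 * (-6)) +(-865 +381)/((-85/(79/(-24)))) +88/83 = 60460663/42330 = 1428.32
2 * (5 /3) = 10 /3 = 3.33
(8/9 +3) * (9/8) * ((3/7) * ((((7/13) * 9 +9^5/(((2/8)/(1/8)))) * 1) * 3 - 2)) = 34548555/208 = 166098.82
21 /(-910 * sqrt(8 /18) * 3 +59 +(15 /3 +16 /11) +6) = -231 /19234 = -0.01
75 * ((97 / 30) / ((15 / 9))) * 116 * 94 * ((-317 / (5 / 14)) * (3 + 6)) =-63369261144 / 5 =-12673852228.80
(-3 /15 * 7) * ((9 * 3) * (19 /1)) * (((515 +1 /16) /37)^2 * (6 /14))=-104519770659 /1752320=-59646.51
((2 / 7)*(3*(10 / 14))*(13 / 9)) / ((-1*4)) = -65 / 294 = -0.22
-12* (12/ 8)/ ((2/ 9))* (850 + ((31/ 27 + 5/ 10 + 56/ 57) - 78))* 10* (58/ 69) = -230483590/ 437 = -527422.40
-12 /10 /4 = -3 /10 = -0.30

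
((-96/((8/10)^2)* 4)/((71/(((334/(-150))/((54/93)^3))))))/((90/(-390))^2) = 840791393/465831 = 1804.93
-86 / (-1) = 86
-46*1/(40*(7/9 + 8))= -207/1580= -0.13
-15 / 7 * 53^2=-42135 / 7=-6019.29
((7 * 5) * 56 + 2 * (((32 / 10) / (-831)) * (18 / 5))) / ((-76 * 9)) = -3393202 / 1184175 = -2.87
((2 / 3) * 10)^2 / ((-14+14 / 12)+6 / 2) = -800 / 177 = -4.52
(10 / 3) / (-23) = -10 / 69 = -0.14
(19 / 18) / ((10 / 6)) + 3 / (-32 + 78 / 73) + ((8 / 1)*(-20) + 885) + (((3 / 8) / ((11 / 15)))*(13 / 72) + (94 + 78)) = 10701744487 / 11922240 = 897.63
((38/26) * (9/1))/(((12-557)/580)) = -19836/1417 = -14.00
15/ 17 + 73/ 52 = 2021/ 884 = 2.29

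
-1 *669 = -669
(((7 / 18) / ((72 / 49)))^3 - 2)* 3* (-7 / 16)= 2.60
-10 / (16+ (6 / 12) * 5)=-20 / 37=-0.54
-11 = -11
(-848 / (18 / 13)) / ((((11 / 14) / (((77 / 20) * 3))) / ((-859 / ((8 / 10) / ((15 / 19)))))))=145003495 / 19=7631762.89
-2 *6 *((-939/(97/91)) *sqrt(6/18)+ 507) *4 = -24336+ 1367184 *sqrt(3)/97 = 76.70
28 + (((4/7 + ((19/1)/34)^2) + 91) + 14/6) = 122.22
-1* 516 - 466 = -982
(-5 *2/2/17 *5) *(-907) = 22675/17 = 1333.82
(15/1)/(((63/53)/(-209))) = -55385/21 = -2637.38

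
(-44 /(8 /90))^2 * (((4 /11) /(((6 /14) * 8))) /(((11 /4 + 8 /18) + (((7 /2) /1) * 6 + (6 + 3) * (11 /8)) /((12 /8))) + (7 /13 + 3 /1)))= 6081075 /6782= 896.65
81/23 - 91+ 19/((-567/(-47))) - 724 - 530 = -17473679/13041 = -1339.90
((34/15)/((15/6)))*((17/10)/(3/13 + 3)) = 3757/7875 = 0.48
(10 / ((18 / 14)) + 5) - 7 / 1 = 52 / 9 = 5.78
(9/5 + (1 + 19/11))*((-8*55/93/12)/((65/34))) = -5644/6045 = -0.93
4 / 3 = 1.33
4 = 4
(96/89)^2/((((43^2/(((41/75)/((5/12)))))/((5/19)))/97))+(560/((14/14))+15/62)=241654103016061/431322609050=560.26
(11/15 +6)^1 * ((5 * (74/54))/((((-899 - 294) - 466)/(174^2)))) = -12571268/14931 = -841.96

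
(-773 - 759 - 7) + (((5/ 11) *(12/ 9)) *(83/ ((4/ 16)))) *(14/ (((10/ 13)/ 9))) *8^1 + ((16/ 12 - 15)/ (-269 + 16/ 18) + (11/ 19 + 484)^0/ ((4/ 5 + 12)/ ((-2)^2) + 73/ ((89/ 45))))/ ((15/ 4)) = 1862819872757093/ 7106490105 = 262129.38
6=6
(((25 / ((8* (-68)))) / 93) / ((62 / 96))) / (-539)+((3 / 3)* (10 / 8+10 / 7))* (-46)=-1084981000 / 8805643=-123.21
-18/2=-9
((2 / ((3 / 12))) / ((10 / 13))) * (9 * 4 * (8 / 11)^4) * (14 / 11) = 133.31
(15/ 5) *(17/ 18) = 17/ 6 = 2.83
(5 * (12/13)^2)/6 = 120/169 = 0.71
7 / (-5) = -7 / 5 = -1.40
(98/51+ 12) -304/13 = -9.46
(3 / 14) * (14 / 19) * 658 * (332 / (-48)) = -27307 / 38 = -718.61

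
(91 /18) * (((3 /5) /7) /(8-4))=13 /120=0.11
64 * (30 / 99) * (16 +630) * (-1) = -413440 / 33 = -12528.48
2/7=0.29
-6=-6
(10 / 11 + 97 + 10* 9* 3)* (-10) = -40470 / 11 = -3679.09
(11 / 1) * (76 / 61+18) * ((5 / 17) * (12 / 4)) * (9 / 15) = 116226 / 1037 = 112.08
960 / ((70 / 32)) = 3072 / 7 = 438.86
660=660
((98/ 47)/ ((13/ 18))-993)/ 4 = -604959/ 2444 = -247.53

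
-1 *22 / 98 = -0.22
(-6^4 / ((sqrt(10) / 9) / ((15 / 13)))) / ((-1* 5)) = 17496* sqrt(10) / 65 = 851.19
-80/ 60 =-4/ 3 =-1.33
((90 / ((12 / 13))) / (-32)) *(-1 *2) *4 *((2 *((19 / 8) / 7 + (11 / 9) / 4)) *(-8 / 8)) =-21125 / 672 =-31.44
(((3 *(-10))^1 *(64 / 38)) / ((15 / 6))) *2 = -768 / 19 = -40.42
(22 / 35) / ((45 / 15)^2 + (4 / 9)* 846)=2 / 1225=0.00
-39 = -39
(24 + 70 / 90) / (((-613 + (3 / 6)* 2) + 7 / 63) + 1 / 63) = -1561 / 38548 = -0.04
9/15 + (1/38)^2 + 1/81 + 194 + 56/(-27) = 112600637/584820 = 192.54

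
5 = 5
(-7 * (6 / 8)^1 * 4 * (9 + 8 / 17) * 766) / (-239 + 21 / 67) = 86759841 / 135932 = 638.26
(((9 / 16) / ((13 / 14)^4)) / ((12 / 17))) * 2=122451 / 57122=2.14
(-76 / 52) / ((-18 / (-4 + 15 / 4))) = -19 / 936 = -0.02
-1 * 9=-9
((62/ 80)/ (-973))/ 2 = -31/ 77840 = -0.00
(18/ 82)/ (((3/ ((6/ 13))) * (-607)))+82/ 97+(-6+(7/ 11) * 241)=51162849603/ 345207577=148.21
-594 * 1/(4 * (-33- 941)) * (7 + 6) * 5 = 19305/1948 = 9.91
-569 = -569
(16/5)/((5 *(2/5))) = 8/5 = 1.60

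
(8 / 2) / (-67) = -4 / 67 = -0.06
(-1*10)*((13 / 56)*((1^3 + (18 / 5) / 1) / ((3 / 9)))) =-897 / 28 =-32.04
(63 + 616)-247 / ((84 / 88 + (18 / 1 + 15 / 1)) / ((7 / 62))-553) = 13207915 / 19424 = 679.98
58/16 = 29/8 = 3.62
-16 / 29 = -0.55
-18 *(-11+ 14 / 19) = 3510 / 19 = 184.74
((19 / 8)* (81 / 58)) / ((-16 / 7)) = -10773 / 7424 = -1.45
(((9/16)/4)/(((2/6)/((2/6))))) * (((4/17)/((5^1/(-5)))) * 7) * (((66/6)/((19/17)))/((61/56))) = -4851/2318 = -2.09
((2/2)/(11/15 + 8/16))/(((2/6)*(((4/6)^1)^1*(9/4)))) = 60/37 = 1.62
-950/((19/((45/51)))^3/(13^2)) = -28518750/1773593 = -16.08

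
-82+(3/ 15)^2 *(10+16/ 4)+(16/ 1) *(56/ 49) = -11052/ 175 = -63.15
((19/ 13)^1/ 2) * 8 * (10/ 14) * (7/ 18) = 190/ 117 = 1.62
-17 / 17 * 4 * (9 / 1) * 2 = -72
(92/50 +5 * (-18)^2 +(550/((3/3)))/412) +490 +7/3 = 32684603/15450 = 2115.51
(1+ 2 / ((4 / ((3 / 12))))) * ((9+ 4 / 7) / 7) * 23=13869 / 392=35.38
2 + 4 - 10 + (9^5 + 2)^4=12159312671798401197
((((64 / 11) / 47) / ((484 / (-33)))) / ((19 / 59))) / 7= -2832 / 756371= -0.00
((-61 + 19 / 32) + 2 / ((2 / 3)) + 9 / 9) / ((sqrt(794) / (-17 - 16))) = 59565 * sqrt(794) / 25408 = 66.06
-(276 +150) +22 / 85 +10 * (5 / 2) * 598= 1234562 / 85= 14524.26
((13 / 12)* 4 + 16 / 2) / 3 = 37 / 9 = 4.11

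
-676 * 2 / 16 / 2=-169 / 4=-42.25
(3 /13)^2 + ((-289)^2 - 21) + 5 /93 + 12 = 1312559786 /15717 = 83512.11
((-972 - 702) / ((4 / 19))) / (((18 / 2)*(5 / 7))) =-1236.90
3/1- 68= -65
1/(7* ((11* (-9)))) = -0.00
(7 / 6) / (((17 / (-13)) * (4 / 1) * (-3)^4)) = -0.00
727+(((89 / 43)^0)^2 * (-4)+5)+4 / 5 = 3644 / 5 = 728.80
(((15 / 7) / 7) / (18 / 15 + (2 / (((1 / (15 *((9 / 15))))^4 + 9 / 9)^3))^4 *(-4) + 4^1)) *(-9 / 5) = 13445857588150016669143810896641806006083695040 / 1431968877024208683481968490656595250629209461749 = 0.01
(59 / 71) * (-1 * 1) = -59 / 71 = -0.83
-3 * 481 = -1443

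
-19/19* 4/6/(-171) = 2/513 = 0.00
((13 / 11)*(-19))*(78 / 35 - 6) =2964 / 35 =84.69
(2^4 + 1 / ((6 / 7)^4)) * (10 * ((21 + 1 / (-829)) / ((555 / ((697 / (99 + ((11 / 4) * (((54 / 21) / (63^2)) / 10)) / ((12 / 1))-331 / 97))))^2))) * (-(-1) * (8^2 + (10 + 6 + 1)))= 9713155649542738301583360 / 185311708091520672841261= 52.42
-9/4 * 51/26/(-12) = 153/416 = 0.37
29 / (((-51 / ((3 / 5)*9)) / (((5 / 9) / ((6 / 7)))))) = -203 / 102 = -1.99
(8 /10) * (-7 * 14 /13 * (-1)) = 392 /65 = 6.03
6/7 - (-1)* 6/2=27/7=3.86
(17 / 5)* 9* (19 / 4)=2907 / 20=145.35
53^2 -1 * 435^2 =-186416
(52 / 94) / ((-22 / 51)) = -663 / 517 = -1.28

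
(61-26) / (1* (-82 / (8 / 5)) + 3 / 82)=-5740 / 8399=-0.68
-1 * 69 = -69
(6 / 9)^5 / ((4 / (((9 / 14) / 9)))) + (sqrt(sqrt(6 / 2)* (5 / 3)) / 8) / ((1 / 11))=4 / 1701 + 11* 3^(3 / 4)* sqrt(5) / 24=2.34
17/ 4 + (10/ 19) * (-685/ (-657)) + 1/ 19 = 242239/ 49932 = 4.85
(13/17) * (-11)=-143/17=-8.41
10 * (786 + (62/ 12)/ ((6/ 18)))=8015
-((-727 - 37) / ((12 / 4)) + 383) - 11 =-139.33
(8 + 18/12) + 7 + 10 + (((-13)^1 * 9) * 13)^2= 4626935/2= 2313467.50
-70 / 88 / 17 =-35 / 748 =-0.05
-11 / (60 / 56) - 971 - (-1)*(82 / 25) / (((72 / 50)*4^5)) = -90433331 / 92160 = -981.26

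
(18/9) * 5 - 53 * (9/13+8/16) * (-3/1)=5189/26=199.58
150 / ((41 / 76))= 11400 / 41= 278.05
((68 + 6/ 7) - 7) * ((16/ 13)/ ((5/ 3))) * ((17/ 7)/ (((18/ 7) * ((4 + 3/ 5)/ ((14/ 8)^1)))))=14722/ 897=16.41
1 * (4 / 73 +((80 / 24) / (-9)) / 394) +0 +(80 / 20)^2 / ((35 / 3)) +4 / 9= 25409681 / 13590045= 1.87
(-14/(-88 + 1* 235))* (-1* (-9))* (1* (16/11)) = -96/77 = -1.25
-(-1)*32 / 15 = 32 / 15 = 2.13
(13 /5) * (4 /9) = 52 /45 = 1.16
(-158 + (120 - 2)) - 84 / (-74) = -38.86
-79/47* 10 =-790/47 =-16.81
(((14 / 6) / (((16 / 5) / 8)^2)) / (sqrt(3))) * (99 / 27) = 1925 * sqrt(3) / 108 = 30.87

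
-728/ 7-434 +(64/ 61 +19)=-31595/ 61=-517.95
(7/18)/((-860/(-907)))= 6349/15480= 0.41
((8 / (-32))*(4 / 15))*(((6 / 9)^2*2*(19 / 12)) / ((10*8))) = -19 / 16200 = -0.00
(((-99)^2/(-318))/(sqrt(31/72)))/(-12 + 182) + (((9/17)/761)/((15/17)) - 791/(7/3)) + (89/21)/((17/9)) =-152481213/452795 - 9801 * sqrt(62)/279310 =-337.03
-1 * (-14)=14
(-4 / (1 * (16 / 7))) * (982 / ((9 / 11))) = -2100.39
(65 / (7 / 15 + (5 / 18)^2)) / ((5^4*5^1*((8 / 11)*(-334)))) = -11583 / 73563500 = -0.00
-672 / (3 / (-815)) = 182560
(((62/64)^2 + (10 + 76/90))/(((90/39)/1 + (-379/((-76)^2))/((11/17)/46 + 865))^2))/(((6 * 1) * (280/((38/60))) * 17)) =0.00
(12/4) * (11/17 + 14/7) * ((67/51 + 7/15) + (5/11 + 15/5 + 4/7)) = 1026072/22253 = 46.11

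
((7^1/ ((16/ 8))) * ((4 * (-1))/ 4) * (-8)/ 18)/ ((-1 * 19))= -14/ 171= -0.08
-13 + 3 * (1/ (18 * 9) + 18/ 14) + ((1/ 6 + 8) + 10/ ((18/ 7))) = 554/ 189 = 2.93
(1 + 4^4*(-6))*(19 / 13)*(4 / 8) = -1121.73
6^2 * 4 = 144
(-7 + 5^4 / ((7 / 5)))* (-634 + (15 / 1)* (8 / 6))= -1888664 / 7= -269809.14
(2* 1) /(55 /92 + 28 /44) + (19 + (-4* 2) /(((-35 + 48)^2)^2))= 20.62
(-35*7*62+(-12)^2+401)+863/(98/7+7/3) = -715016/49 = -14592.16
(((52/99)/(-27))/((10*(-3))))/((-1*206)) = -13/4129785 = -0.00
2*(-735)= -1470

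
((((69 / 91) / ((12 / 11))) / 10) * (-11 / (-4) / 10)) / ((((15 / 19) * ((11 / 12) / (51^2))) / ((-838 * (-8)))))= 5238759933 / 11375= 460550.32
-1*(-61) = 61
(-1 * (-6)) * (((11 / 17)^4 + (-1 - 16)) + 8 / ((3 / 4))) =-3085952 / 83521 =-36.95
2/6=1/3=0.33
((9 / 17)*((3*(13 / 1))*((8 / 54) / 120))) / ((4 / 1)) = 13 / 2040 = 0.01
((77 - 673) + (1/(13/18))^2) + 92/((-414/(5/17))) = -15362890/25857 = -594.15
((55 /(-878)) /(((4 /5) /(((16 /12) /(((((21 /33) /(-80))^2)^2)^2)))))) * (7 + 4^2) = -1137344184697487360000000000 /7592242917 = -149803450328338244.34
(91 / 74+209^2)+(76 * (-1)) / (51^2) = 8407687861 / 192474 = 43682.20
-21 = -21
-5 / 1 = -5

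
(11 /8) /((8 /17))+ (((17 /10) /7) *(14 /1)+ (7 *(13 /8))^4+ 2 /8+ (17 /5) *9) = 68727217 /4096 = 16779.11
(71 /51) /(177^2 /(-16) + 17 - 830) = -1136 /2261187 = -0.00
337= 337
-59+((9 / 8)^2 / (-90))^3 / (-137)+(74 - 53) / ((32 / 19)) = -1671110655271 / 35913728000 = -46.53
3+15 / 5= 6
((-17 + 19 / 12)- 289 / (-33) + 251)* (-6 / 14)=-32253 / 308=-104.72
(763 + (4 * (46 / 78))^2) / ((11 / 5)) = 5844935 / 16731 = 349.35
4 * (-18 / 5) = -72 / 5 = -14.40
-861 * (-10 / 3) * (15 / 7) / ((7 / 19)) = 116850 / 7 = 16692.86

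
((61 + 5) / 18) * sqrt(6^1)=11 * sqrt(6) / 3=8.98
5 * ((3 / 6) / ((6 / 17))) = 85 / 12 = 7.08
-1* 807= -807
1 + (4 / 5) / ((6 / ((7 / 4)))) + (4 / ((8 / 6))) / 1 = 127 / 30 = 4.23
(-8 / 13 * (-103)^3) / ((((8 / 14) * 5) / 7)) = 107087246 / 65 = 1647496.09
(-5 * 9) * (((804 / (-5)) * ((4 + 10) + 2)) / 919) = 115776 / 919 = 125.98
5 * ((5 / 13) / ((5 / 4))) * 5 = 7.69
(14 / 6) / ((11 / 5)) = 35 / 33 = 1.06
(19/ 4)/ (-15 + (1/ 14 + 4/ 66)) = -4389/ 13738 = -0.32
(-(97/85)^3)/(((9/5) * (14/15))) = -912673/1031730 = -0.88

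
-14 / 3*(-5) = 70 / 3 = 23.33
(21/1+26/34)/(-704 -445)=-370/19533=-0.02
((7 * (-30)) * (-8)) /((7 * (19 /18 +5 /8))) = 17280 /121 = 142.81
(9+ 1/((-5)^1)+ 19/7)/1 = 11.51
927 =927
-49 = -49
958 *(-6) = -5748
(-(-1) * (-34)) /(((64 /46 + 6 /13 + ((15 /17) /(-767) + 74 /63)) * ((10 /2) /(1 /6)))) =-107063229 /285886745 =-0.37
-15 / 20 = -3 / 4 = -0.75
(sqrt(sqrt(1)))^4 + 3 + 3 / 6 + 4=17 / 2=8.50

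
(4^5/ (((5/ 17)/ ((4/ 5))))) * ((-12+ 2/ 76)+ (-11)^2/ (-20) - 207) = -1488540672/ 2375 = -626753.97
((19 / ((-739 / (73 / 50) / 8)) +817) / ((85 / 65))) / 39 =5029509 / 314075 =16.01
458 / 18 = 229 / 9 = 25.44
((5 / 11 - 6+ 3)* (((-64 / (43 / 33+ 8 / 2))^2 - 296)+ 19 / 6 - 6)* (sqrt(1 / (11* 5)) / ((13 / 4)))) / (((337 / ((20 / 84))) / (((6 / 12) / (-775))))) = -10235404* sqrt(55) / 10294049390625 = -0.00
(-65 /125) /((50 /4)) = -26 /625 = -0.04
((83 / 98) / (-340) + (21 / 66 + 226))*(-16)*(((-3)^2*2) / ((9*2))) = -165898454 / 45815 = -3621.05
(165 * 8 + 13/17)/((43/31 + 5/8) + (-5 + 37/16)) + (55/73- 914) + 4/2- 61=-1217175154/415735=-2927.77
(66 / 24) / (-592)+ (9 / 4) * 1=5317 / 2368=2.25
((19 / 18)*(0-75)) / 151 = -475 / 906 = -0.52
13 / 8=1.62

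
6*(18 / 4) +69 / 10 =339 / 10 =33.90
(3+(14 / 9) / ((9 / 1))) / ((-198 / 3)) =-0.05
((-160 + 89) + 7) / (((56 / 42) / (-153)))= 7344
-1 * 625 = -625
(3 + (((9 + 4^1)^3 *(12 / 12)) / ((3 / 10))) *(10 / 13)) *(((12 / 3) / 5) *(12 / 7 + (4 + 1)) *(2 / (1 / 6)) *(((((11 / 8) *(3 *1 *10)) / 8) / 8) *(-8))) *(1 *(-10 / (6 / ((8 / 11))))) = 15894460 / 7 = 2270637.14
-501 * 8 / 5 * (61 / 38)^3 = -113717481 / 34295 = -3315.86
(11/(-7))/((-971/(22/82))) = 121/278677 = 0.00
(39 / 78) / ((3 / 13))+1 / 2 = 8 / 3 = 2.67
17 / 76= 0.22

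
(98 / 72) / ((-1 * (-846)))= 0.00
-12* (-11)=132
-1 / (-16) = 1 / 16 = 0.06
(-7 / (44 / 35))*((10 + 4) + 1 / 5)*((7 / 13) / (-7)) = 3479 / 572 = 6.08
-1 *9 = -9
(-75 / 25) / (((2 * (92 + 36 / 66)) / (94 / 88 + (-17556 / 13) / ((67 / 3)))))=6829365 / 7093424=0.96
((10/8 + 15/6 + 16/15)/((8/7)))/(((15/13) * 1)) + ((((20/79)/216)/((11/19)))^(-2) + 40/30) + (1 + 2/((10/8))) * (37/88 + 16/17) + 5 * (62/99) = 118599242724629/486050400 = 244006.06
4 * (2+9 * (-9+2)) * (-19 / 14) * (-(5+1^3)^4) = -3004128 / 7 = -429161.14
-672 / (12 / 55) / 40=-77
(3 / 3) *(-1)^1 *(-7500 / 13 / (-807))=-2500 / 3497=-0.71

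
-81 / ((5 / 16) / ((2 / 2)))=-1296 / 5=-259.20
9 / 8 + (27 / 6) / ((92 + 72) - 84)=1.18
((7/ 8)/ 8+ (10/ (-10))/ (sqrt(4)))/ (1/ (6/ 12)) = -25/ 128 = -0.20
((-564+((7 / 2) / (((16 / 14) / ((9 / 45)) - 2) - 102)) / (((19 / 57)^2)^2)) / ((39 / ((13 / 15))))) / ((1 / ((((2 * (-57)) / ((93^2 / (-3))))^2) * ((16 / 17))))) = -0.02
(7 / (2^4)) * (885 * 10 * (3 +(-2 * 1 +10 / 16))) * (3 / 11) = 1715.94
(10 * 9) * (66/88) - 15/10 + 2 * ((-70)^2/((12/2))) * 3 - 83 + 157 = 5040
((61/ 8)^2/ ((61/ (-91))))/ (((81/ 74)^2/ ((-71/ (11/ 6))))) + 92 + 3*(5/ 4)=557979311/ 192456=2899.26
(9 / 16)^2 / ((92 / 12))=0.04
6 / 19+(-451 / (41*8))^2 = 2683 / 1216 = 2.21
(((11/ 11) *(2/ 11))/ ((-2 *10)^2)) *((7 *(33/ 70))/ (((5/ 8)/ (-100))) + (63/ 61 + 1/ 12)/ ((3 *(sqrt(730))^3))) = -0.24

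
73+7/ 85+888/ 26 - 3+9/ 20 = 462713/ 4420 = 104.69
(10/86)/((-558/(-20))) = 50/11997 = 0.00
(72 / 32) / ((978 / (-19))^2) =361 / 425104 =0.00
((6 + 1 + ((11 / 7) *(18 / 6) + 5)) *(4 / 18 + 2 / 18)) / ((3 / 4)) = 52 / 7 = 7.43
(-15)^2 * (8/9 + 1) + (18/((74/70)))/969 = 5079385/11951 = 425.02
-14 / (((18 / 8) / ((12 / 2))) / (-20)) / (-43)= -2240 / 129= -17.36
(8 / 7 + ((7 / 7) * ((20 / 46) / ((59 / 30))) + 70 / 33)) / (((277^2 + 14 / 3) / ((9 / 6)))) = 1638717 / 24053472289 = 0.00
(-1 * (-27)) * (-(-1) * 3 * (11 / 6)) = 297 / 2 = 148.50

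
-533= -533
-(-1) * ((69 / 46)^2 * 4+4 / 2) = 11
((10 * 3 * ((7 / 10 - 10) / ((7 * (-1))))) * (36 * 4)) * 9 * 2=723168 / 7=103309.71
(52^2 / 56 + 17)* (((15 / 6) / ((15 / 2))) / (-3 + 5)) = 457 / 42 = 10.88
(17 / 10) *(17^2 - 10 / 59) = 289697 / 590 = 491.01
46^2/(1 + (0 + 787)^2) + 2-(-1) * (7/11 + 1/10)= 18666313/6813070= 2.74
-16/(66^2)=-4/1089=-0.00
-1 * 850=-850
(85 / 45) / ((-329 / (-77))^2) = 2057 / 19881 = 0.10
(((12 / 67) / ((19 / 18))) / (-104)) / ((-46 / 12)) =162 / 380627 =0.00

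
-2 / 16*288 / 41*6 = -216 / 41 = -5.27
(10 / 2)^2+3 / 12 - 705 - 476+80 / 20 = -4607 / 4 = -1151.75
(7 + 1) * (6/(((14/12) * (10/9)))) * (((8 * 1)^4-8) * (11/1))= 1665100.80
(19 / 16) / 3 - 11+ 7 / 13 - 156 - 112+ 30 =-154793 / 624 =-248.07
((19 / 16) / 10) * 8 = 19 / 20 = 0.95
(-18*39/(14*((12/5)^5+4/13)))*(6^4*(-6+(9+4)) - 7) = -18465890625/3247316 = -5686.51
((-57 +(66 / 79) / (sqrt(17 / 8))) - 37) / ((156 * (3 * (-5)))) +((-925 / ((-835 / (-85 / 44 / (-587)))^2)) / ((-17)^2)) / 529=231279975186784819 / 5757395127003645840 - 11 * sqrt(34) / 261885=0.04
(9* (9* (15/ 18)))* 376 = 25380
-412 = -412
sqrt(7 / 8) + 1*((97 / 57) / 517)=97 / 29469 + sqrt(14) / 4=0.94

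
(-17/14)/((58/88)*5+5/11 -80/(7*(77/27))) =2618/555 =4.72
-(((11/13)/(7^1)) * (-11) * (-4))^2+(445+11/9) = 31148192/74529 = 417.93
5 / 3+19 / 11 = 112 / 33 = 3.39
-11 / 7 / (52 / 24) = -0.73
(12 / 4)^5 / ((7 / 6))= 1458 / 7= 208.29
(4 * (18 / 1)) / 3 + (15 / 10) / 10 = 483 / 20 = 24.15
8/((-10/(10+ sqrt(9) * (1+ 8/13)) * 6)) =-386/195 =-1.98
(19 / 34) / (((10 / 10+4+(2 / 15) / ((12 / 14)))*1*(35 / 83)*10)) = 14193 / 552160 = 0.03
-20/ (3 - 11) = 5/ 2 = 2.50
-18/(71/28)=-7.10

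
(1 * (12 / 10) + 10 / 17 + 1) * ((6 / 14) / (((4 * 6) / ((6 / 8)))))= 0.04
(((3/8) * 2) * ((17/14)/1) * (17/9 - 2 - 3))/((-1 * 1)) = 17/6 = 2.83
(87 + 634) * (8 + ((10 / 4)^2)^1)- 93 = 40725 / 4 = 10181.25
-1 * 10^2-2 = -102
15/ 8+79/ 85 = 1907/ 680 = 2.80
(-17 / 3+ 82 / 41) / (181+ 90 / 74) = -407 / 20226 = -0.02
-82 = -82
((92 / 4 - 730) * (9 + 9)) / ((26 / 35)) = -222705 / 13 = -17131.15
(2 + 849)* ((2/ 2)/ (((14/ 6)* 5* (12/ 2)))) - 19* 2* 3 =-7129/ 70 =-101.84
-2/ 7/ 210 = -1/ 735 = -0.00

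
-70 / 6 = -35 / 3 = -11.67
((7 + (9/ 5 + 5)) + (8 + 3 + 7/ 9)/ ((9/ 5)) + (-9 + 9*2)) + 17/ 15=12343/ 405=30.48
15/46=0.33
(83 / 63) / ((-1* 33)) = -0.04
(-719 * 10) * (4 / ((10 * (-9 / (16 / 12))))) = 11504 / 27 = 426.07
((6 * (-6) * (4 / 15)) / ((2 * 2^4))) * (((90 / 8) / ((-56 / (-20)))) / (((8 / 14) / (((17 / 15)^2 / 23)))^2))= -584647 / 50784000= -0.01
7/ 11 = 0.64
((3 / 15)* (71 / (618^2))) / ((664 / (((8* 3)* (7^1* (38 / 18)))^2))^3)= 50301178959052672 / 198998026123815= 252.77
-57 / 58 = -0.98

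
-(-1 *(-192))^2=-36864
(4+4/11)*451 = 1968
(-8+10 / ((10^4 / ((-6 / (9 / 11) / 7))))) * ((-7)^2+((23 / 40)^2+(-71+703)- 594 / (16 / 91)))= 362530231981 / 16800000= 21579.18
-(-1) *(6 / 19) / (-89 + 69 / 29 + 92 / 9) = -783 / 189430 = -0.00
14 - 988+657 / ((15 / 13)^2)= -12013 / 25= -480.52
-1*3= -3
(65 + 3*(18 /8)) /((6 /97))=1159.96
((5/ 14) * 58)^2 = 21025/ 49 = 429.08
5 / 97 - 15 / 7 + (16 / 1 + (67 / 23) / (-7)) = 210713 / 15617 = 13.49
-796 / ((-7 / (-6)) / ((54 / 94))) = -128952 / 329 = -391.95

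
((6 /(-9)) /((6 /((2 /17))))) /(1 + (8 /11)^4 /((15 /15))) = -29282 /2866761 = -0.01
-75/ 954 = -25/ 318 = -0.08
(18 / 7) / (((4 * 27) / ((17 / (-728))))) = -17 / 30576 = -0.00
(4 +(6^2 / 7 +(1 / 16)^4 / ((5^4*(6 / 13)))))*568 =1116733446461 / 215040000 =5193.14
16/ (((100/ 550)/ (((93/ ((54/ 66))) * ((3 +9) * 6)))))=720192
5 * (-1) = -5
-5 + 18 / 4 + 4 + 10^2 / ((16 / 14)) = 91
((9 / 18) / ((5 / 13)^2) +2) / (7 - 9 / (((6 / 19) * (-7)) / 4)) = 1883 / 8150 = 0.23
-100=-100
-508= -508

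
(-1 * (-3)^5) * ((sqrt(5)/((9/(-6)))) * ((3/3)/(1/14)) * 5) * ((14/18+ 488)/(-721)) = 17189.94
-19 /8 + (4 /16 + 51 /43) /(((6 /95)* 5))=1121 /516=2.17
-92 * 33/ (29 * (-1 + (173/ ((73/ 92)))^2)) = -5392948/ 2448699361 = -0.00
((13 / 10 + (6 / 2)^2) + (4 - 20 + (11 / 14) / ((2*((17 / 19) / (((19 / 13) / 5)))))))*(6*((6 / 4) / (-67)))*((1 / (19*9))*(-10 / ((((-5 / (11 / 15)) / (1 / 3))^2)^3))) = -0.00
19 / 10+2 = 39 / 10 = 3.90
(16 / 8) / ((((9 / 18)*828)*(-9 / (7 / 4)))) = -7 / 7452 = -0.00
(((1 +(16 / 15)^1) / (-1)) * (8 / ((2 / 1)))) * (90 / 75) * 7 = -1736 / 25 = -69.44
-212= -212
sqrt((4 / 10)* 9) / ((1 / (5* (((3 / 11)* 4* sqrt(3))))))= 17.93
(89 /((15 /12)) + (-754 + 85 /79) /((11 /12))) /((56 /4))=-1629748 /30415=-53.58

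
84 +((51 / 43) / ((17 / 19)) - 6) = 3411 / 43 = 79.33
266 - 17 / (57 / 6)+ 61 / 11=56379 / 209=269.76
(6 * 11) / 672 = 11 / 112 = 0.10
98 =98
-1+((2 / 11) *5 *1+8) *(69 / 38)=15.18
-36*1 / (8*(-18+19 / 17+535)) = -0.01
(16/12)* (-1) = -4/3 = -1.33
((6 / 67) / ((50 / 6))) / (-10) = -9 / 8375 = -0.00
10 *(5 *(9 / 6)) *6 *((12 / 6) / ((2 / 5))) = 2250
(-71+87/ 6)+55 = -3/ 2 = -1.50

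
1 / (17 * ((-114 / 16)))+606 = 587206 / 969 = 605.99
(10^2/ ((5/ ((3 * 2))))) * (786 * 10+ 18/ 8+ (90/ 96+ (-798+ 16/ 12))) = 1695965/ 2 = 847982.50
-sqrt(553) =-23.52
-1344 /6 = -224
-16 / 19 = -0.84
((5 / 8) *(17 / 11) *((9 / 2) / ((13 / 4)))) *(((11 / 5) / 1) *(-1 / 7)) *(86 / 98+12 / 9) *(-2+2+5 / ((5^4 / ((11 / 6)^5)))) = -2737867 / 17781120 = -0.15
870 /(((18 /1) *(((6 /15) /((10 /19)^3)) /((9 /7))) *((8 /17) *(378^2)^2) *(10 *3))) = 308125 /3920902415099712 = 0.00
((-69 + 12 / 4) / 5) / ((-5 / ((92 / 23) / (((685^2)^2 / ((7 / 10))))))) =0.00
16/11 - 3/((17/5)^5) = 22614587/15618427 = 1.45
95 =95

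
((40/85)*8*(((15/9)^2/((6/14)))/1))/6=5600/1377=4.07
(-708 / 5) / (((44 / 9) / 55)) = -1593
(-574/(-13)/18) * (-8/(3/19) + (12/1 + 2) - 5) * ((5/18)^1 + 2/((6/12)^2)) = -5345375/6318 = -846.05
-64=-64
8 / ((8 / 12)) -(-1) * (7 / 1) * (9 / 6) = 45 / 2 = 22.50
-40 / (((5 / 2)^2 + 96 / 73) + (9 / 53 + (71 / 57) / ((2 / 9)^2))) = -2940440 / 2422817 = -1.21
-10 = -10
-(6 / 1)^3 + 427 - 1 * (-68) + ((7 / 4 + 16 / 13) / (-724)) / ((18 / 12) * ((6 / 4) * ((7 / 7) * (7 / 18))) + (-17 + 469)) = 4756904647 / 17049838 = 279.00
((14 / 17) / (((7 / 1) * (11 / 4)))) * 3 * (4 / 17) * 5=0.15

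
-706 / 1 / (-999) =706 / 999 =0.71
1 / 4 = 0.25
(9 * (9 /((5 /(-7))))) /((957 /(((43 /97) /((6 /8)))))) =-0.07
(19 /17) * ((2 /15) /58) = 19 /7395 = 0.00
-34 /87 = -0.39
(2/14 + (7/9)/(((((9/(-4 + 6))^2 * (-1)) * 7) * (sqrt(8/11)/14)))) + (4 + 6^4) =9101/7 - 14 * sqrt(22)/729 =1300.05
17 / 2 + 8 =33 / 2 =16.50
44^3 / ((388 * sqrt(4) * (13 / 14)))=149072 / 1261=118.22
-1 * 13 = -13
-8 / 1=-8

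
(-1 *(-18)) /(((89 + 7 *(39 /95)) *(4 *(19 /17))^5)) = 0.00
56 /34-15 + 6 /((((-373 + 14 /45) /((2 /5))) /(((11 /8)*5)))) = -7639279 /570214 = -13.40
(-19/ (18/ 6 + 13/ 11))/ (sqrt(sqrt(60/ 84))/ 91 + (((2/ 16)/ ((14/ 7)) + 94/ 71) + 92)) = -68036934252698433135628386872/ 1398428024239490589104719785841 - 134584869435419346944 * sqrt(35)/ 1398428024239490589104719785841 + 15836930406449152 * 5^(3/ 4) * 7^(1/ 4)/ 1398428024239490589104719785841 + 1143724611782900735555968 * 5^(1/ 4) * 7^(3/ 4)/ 1398428024239490589104719785841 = -0.05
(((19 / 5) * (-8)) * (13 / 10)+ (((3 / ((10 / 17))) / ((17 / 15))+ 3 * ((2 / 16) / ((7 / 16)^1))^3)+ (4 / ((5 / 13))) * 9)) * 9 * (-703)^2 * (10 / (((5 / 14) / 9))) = 80529979683726 / 1225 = 65738758925.49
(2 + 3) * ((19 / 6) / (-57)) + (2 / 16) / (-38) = -769 / 2736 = -0.28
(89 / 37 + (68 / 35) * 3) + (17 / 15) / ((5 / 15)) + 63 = 96651 / 1295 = 74.63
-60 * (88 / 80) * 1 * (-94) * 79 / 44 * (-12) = -133668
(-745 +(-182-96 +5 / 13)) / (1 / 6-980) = 1.04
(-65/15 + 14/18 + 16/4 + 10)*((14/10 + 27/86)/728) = 34639/1408680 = 0.02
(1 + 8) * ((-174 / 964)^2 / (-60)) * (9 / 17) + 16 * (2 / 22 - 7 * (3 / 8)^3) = -7740594781 / 1737783520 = -4.45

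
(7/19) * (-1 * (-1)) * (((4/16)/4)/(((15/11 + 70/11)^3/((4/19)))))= 9317/886796500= 0.00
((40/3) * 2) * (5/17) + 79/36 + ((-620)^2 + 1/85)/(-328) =-291547379/250920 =-1161.91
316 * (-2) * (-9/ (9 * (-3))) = -632/ 3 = -210.67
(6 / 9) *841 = 1682 / 3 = 560.67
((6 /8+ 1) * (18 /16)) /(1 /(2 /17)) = 63 /272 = 0.23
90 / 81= 10 / 9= 1.11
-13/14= -0.93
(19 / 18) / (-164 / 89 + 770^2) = 1691 / 949822848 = 0.00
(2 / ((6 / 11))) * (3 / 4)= 11 / 4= 2.75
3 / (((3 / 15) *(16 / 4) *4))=15 / 16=0.94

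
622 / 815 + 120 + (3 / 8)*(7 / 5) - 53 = 445239 / 6520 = 68.29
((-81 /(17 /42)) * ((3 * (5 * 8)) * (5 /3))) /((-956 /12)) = 2041200 /4063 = 502.39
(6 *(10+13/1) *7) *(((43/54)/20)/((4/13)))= 89999/720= 125.00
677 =677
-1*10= -10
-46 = -46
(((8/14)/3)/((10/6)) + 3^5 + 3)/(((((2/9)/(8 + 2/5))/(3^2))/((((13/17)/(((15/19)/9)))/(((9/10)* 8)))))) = 86170149/850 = 101376.65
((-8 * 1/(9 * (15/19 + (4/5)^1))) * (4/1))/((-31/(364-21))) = 1042720/42129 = 24.75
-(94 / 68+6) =-251 / 34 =-7.38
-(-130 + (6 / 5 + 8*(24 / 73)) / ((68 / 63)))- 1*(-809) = 11608953 / 12410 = 935.45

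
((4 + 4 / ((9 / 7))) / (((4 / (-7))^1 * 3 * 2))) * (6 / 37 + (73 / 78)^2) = -3271478 / 1519479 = -2.15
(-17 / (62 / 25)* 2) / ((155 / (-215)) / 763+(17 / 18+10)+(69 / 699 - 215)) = 58480402050 / 870008321639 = 0.07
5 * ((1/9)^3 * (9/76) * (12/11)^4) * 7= 2240/278179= 0.01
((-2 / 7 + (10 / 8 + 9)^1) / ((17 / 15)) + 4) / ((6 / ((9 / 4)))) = 18267 / 3808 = 4.80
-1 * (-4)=4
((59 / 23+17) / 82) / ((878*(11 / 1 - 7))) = 225 / 3311816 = 0.00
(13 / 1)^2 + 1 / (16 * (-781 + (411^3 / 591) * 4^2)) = 1000807116597 / 5921935600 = 169.00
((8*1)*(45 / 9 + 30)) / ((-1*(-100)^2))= -7 / 250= -0.03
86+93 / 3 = 117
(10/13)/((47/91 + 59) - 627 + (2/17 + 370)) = -238/61065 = -0.00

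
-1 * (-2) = 2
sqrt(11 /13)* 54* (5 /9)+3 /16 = 3 /16+30* sqrt(143) /13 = 27.78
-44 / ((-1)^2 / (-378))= 16632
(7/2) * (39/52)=21/8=2.62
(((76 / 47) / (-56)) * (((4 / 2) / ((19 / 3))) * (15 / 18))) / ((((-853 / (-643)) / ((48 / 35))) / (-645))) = 9953640 / 1964459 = 5.07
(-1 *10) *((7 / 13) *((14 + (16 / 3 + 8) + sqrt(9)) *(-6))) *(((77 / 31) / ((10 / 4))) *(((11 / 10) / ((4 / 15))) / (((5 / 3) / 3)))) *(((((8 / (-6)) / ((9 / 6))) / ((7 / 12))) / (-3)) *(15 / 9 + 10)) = 1328096 / 31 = 42841.81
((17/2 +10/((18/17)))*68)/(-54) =-22.60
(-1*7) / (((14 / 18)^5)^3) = -205891132094649 / 678223072849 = -303.57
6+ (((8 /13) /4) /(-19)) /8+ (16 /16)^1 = 6915 /988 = 7.00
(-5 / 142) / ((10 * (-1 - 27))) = 1 / 7952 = 0.00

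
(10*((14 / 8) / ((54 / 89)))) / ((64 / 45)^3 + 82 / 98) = 515143125 / 66324724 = 7.77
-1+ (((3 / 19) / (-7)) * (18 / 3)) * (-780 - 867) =29513 / 133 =221.90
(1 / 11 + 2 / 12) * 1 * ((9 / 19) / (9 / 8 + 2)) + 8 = 42004 / 5225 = 8.04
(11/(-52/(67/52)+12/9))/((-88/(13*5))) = 13065/62752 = 0.21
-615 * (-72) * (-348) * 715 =-11017749600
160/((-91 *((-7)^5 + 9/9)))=80/764673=0.00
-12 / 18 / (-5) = 2 / 15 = 0.13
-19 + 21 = 2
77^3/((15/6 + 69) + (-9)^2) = 913066/305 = 2993.66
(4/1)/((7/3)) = 12/7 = 1.71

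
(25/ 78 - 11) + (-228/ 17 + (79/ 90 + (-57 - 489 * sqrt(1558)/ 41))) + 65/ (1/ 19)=11484352/ 9945 - 489 * sqrt(1558)/ 41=684.02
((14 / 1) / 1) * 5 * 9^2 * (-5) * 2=-56700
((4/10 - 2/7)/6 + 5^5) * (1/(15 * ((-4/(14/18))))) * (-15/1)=328127/540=607.64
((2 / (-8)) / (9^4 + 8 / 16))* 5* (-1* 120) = 0.02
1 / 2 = 0.50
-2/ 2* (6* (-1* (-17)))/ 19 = -102/ 19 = -5.37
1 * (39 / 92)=39 / 92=0.42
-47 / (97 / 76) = -3572 / 97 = -36.82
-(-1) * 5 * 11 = 55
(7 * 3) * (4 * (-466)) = -39144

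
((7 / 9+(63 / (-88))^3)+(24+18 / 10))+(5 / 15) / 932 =187285252021 / 7145233920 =26.21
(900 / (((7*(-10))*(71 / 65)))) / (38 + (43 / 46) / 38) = -10225800 / 33034099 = -0.31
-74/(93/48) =-1184/31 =-38.19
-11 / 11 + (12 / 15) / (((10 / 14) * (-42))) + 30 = 2173 / 75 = 28.97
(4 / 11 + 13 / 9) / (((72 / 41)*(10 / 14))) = 51373 / 35640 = 1.44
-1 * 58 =-58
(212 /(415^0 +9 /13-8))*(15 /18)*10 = -34450 /123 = -280.08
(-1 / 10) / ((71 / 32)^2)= -512 / 25205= -0.02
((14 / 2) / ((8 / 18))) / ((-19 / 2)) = -63 / 38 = -1.66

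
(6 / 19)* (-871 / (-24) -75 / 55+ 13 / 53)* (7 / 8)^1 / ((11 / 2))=3445015 / 1949552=1.77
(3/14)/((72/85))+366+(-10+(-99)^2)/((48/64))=1503143/112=13420.92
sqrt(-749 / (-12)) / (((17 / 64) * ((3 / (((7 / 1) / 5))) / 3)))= 224 * sqrt(2247) / 255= 41.64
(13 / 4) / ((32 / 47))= 611 / 128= 4.77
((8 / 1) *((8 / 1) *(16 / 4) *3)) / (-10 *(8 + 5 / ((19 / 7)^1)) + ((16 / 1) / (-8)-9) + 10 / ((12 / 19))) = -87552 / 10669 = -8.21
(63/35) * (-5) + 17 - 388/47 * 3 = -788/47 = -16.77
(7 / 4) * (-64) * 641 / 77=-10256 / 11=-932.36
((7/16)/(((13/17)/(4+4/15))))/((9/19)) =9044/1755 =5.15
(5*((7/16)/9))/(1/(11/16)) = 385/2304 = 0.17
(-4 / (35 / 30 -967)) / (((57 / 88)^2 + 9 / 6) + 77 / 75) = 2787840 / 1983237917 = 0.00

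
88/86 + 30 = 1334/43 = 31.02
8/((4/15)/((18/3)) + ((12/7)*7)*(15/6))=45/169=0.27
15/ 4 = 3.75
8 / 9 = 0.89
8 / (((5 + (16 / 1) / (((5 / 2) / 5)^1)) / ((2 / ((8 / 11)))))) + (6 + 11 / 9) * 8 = 58.37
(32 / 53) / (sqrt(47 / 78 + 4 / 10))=32 * sqrt(152490) / 20723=0.60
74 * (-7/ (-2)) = 259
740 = 740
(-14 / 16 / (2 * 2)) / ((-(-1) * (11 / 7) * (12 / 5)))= -245 / 4224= -0.06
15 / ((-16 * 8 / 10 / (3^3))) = -31.64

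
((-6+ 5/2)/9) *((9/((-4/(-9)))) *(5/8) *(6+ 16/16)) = -2205/64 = -34.45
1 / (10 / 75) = 15 / 2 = 7.50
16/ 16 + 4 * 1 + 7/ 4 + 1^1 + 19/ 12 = 9.33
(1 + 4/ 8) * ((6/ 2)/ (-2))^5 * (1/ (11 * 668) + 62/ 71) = -9.95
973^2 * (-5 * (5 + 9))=-66271030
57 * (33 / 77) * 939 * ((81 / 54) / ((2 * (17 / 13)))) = 6262191 / 476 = 13155.86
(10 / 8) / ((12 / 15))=25 / 16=1.56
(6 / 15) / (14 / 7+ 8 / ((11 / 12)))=11 / 295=0.04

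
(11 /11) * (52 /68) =13 /17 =0.76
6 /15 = 2 /5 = 0.40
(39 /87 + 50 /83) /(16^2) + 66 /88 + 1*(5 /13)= 9121709 /8010496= 1.14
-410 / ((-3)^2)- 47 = -92.56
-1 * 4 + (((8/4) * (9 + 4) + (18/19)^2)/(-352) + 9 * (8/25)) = -1900383/1588400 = -1.20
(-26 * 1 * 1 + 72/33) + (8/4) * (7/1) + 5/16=-1673/176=-9.51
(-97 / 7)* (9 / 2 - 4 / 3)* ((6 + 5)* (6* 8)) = -162184 / 7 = -23169.14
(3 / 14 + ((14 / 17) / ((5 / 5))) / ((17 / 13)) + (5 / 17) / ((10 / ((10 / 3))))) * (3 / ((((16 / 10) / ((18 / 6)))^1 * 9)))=57175 / 97104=0.59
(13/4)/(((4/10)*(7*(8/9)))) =585/448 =1.31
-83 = -83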